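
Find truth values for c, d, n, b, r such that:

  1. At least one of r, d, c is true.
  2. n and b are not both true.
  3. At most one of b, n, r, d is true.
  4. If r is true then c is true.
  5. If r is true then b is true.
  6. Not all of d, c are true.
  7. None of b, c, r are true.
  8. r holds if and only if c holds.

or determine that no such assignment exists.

c: False, d: True, n: False, b: False, r: False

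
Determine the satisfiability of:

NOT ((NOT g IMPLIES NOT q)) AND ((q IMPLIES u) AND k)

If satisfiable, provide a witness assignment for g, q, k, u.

g=F, q=T, k=T, u=T

  NOT ((NOT g IMPLIES NOT q)) = True
    NOT g IMPLIES NOT q = False
      NOT g = True
      NOT q = False
  (q IMPLIES u) AND k = True
    q IMPLIES u = True
Both conjuncts True, so the formula holds.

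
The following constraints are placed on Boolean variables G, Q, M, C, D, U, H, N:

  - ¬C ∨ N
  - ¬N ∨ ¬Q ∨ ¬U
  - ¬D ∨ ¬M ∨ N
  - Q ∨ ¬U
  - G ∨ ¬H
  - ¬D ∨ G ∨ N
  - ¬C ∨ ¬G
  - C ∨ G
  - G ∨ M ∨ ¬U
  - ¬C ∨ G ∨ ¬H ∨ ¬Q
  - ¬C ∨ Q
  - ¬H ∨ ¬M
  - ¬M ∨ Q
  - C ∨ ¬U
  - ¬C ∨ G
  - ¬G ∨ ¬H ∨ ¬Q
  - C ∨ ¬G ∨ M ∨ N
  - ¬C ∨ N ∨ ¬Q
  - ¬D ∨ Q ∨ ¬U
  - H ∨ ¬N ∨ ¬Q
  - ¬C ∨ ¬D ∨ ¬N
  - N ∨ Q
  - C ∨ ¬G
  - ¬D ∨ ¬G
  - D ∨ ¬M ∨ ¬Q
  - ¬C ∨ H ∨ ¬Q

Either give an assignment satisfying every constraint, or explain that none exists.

Case G = True:
  (¬C ∨ ¬G) forces C = False.
  Clause (C ∨ ¬G) is falsified — contradiction.
Case G = False:
  (G ∨ ¬H) forces H = False.
  (C ∨ G) forces C = True.
  Clause (¬C ∨ G) is falsified — contradiction.
Both cases fail, so the formula is unsatisfiable.

UNSATISFIABLE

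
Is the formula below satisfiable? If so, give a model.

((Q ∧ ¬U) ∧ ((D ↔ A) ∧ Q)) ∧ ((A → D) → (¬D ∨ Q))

D: True, Q: True, A: True, U: False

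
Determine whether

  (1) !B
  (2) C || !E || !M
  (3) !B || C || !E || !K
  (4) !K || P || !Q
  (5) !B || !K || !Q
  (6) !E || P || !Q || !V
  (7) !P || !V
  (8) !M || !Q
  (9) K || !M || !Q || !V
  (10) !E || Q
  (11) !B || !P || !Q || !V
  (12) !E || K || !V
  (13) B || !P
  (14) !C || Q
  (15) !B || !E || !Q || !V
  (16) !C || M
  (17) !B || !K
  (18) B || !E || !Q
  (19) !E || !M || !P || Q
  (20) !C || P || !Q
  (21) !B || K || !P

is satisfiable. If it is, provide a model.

Unit clause (!B) forces B = False.
In (B || !P) only !P is left, so P = False.
Set V = False.
Set K = True.
  then (!K || P || !Q) forces Q = False.
  then (!E || Q) forces E = False.
  then (!C || Q) forces C = False.
Set M = True.
All clauses satisfied.

V=F; P=F; K=T; M=T; Q=F; E=F; B=F; C=F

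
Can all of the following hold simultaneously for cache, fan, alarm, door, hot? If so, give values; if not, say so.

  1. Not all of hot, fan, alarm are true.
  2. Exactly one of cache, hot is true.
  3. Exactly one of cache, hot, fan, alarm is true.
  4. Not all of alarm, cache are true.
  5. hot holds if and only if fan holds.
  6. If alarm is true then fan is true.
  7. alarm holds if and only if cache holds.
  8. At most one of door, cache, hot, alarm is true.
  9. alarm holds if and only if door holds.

No satisfying assignment exists.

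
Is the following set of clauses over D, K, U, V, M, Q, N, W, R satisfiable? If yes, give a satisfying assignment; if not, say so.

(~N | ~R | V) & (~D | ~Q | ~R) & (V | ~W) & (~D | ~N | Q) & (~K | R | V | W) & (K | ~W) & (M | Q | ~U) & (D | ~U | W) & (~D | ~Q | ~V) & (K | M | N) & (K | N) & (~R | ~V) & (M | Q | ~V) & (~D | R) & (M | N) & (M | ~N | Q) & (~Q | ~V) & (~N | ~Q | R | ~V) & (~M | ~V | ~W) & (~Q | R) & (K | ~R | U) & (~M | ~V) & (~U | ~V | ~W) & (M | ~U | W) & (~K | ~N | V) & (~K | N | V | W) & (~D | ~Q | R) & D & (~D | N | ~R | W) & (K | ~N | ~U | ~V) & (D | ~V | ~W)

UNSATISFIABLE

Case R = True:
  (~R | ~V) forces V = False.
  (~N | ~R | V) forces N = False.
  (V | ~W) forces W = False.
  (K | N) forces K = True.
  Clause (~K | N | V | W) is falsified — contradiction.
Case R = False:
  (~D | R) forces D = False.
  Clause (D) is falsified — contradiction.
Both cases fail, so the formula is unsatisfiable.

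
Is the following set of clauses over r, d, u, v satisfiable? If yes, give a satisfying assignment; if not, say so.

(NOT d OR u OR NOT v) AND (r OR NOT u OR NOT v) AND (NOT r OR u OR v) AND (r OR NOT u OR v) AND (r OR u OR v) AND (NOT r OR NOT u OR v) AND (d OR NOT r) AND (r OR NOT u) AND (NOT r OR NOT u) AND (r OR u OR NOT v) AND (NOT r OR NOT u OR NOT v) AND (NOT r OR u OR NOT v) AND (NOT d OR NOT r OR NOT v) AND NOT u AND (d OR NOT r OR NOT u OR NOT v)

Case r = True:
  (d OR NOT r) forces d = True.
  (NOT r OR NOT u) forces u = False.
  (NOT d OR u OR NOT v) forces v = False.
  Clause (NOT r OR u OR v) is falsified — contradiction.
Case r = False:
  (r OR NOT u) forces u = False.
  (r OR u OR v) forces v = True.
  Clause (r OR u OR NOT v) is falsified — contradiction.
Both cases fail, so the formula is unsatisfiable.

No satisfying assignment exists.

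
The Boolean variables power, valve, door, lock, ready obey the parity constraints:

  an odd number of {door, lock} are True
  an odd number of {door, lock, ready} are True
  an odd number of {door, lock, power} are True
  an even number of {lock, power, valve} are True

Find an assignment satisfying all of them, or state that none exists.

power = False; valve = True; door = False; lock = True; ready = False

{door, lock}: 1 true → odd ✓
{door, lock, ready}: 1 true → odd ✓
{door, lock, power}: 1 true → odd ✓
{lock, power, valve}: 2 true → even ✓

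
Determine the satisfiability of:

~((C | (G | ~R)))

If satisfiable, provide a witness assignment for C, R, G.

C = False, R = True, G = False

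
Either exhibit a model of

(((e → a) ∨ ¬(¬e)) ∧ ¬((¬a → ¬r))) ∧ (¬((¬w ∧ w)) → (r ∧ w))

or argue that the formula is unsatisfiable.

a=F, r=T, w=T, e=F

  ((e → a) ∨ ¬(¬e)) ∧ ¬((¬a → ¬r)) = True
    (e → a) ∨ ¬(¬e) = True
      e → a = True
      ¬(¬e) = False
        ¬e = True
    ¬((¬a → ¬r)) = True
      ¬a → ¬r = False
        ¬a = True
        ¬r = False
  ¬((¬w ∧ w)) → (r ∧ w) = True
    ¬((¬w ∧ w)) = True
      ¬w ∧ w = False
        ¬w = False
    r ∧ w = True
Both conjuncts True, so the formula holds.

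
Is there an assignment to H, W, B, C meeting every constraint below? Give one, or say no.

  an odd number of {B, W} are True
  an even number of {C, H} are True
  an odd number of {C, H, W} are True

H = True, W = True, B = False, C = True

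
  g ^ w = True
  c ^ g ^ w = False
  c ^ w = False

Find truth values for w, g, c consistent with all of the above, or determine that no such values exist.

w: True, g: False, c: True

g ^ w = F ^ T = True ✓
c ^ g ^ w = T ^ F ^ T = False ✓
c ^ w = T ^ T = False ✓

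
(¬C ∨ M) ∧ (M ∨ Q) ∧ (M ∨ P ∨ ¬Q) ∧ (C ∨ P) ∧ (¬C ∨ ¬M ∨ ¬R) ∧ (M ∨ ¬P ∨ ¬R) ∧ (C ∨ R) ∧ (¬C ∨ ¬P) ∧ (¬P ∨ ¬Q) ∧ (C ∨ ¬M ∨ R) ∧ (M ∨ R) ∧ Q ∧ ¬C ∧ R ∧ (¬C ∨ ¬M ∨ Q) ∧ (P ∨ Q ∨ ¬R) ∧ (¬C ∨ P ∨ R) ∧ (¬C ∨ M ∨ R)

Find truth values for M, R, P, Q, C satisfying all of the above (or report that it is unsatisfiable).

The formula is unsatisfiable.

Case Q = True:
  (¬P ∨ ¬Q) forces P = False.
  (M ∨ P ∨ ¬Q) forces M = True.
  (C ∨ P) forces C = True.
  Clause (¬C) is falsified — contradiction.
Case Q = False:
  Clause (Q) is falsified — contradiction.
Both cases fail, so the formula is unsatisfiable.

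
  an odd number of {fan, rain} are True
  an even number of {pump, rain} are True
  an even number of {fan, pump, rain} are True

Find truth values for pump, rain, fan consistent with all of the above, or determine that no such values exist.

pump = True, rain = True, fan = False

{fan, rain}: 1 true → odd ✓
{pump, rain}: 2 true → even ✓
{fan, pump, rain}: 2 true → even ✓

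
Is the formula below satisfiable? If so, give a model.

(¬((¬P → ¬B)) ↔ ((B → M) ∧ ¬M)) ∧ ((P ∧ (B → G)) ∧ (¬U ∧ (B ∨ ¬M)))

U = False; G = True; B = True; P = True; M = False

  ¬((¬P → ¬B)) ↔ ((B → M) ∧ ¬M) = True
    ¬((¬P → ¬B)) = False
      ¬P → ¬B = True
        ¬P = False
        ¬B = False
    (B → M) ∧ ¬M = False
      B → M = False
      ¬M = True
  (P ∧ (B → G)) ∧ (¬U ∧ (B ∨ ¬M)) = True
    P ∧ (B → G) = True
      B → G = True
    ¬U ∧ (B ∨ ¬M) = True
      ¬U = True
      B ∨ ¬M = True
        ¬M = True
Both conjuncts True, so the formula holds.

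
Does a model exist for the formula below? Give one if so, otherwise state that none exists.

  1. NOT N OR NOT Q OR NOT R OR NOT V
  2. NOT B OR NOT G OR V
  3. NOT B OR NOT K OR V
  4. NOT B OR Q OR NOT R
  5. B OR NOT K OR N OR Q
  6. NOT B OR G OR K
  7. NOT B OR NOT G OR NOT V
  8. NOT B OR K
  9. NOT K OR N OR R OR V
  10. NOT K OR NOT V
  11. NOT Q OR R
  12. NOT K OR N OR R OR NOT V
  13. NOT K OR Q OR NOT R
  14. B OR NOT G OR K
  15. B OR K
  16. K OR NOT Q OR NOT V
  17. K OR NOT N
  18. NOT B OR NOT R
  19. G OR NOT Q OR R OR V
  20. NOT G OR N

R: False; G: True; N: True; Q: False; V: False; K: True; B: False

Set R = False.
  then (NOT Q OR R) forces Q = False.
Set G = True.
  then (NOT G OR N) forces N = True.
  then (K OR NOT N) forces K = True.
  then (NOT K OR NOT V) forces V = False.
  then (NOT B OR NOT G OR V) forces B = False.
All clauses satisfied.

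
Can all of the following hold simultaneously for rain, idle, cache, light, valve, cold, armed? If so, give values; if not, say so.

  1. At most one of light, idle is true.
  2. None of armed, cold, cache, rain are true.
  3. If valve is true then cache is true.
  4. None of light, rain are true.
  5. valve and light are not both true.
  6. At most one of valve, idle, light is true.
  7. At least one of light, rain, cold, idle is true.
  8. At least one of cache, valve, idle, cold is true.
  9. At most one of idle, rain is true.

rain=F, idle=T, cache=F, light=F, valve=F, cold=F, armed=F

  (1) {light, idle}: 1 true — at most one ✓
  (2) {armed, cold, cache, rain}: 0 true — none ✓
  (3) valve=F ⇒ cache: vacuous ✓
  (4) {light, rain}: 0 true — none ✓
  (5) valve=F, light=F — not both ✓
  (6) {valve, idle, light}: 1 true — at most one ✓
  (7) {light, rain, cold, idle}: 1 true — at least one ✓
  (8) {cache, valve, idle, cold}: 1 true — at least one ✓
  (9) {idle, rain}: 1 true — at most one ✓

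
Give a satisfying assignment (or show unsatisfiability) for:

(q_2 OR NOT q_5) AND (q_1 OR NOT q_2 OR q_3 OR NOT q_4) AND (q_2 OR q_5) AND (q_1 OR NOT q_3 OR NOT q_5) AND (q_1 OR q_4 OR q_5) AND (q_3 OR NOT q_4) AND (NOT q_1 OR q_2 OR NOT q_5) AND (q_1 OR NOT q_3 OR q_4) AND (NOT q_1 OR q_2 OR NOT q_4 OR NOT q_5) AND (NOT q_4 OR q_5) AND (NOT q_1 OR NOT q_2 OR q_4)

q_1: True, q_2: True, q_3: True, q_4: True, q_5: True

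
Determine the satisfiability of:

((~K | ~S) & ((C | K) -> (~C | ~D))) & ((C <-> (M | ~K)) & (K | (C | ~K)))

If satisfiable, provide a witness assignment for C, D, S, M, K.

C = True, D = False, S = True, M = True, K = False

  (~K | ~S) & ((C | K) -> (~C | ~D)) = True
    ~K | ~S = True
      ~K = True
      ~S = False
    (C | K) -> (~C | ~D) = True
      C | K = True
      ~C | ~D = True
        ~C = False
        ~D = True
  (C <-> (M | ~K)) & (K | (C | ~K)) = True
    C <-> (M | ~K) = True
      M | ~K = True
        ~K = True
    K | (C | ~K) = True
      C | ~K = True
        ~K = True
Both conjuncts True, so the formula holds.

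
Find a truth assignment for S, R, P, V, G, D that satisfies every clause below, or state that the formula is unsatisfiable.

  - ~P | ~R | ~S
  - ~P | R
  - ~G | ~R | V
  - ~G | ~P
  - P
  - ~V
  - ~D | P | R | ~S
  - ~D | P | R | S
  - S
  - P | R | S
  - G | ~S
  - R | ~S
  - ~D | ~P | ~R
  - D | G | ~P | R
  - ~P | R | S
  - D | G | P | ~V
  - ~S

No satisfying assignment exists.

Case S = True:
  Clause (~S) is falsified — contradiction.
Case S = False:
  Clause (S) is falsified — contradiction.
Both cases fail, so the formula is unsatisfiable.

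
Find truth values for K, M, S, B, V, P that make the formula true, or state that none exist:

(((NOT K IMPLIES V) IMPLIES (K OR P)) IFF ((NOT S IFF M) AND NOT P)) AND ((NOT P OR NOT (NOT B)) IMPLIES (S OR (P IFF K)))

K = False, M = False, S = True, B = True, V = False, P = False

  ((NOT K IMPLIES V) IMPLIES (K OR P)) IFF ((NOT S IFF M) AND NOT P) = True
    (NOT K IMPLIES V) IMPLIES (K OR P) = True
      NOT K IMPLIES V = False
        NOT K = True
      K OR P = False
    (NOT S IFF M) AND NOT P = True
      NOT S IFF M = True
        NOT S = False
      NOT P = True
  (NOT P OR NOT (NOT B)) IMPLIES (S OR (P IFF K)) = True
    NOT P OR NOT (NOT B) = True
      NOT P = True
      NOT (NOT B) = True
        NOT B = False
    S OR (P IFF K) = True
      P IFF K = True
Both conjuncts True, so the formula holds.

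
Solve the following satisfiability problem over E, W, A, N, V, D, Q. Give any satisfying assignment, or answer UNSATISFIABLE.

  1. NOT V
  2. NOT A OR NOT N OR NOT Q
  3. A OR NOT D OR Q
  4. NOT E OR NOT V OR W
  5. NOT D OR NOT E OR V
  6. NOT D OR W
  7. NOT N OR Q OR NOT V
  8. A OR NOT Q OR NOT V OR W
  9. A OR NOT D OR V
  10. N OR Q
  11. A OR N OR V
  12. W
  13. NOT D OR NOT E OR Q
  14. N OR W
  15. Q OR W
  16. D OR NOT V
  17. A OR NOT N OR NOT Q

Unit clause (NOT V) forces V = False.
Unit clause (W) forces W = True.
Set E = True.
  then (NOT D OR NOT E OR V) forces D = False.
Set A = True.
Set N = False.
  then (N OR Q) forces Q = True.
All clauses satisfied.

E: True, W: True, A: True, N: False, V: False, D: False, Q: True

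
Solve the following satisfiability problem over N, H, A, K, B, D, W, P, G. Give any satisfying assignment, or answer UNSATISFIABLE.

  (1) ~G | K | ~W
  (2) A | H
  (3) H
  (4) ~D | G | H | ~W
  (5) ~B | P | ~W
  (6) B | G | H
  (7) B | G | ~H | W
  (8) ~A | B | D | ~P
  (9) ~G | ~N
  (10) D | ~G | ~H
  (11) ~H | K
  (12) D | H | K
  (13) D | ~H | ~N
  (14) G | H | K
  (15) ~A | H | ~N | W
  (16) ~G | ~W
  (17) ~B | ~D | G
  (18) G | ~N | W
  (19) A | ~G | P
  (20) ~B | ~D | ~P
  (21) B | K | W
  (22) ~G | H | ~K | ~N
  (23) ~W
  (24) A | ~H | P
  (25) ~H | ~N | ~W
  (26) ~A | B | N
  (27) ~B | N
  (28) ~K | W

Unsatisfiable — no assignment works.

Case H = True:
  (~H | K) forces K = True.
  (~W) forces W = False.
  Clause (~K | W) is falsified — contradiction.
Case H = False:
  Clause (H) is falsified — contradiction.
Both cases fail, so the formula is unsatisfiable.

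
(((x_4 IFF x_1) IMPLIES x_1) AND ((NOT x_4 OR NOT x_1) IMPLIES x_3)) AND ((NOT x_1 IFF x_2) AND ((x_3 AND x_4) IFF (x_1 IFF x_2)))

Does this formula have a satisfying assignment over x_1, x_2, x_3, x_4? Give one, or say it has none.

x_1 = True; x_2 = False; x_3 = False; x_4 = True

  ((x_4 IFF x_1) IMPLIES x_1) AND ((NOT x_4 OR NOT x_1) IMPLIES x_3) = True
    (x_4 IFF x_1) IMPLIES x_1 = True
      x_4 IFF x_1 = True
    (NOT x_4 OR NOT x_1) IMPLIES x_3 = True
      NOT x_4 OR NOT x_1 = False
        NOT x_4 = False
        NOT x_1 = False
  (NOT x_1 IFF x_2) AND ((x_3 AND x_4) IFF (x_1 IFF x_2)) = True
    NOT x_1 IFF x_2 = True
      NOT x_1 = False
    (x_3 AND x_4) IFF (x_1 IFF x_2) = True
      x_3 AND x_4 = False
      x_1 IFF x_2 = False
Both conjuncts True, so the formula holds.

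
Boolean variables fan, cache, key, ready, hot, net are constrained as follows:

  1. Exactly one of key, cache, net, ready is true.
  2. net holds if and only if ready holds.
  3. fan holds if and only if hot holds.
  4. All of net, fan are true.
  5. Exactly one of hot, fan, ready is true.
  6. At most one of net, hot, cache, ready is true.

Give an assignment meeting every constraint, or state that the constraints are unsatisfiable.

Case fan = True:
  (3) with fan=T forces hot = True.
  Constraint (5) is violated (hot=T, fan=T) — contradiction.
Case fan = False:
  Constraint (4) is violated (fan=F) — contradiction.
Both cases fail — unsatisfiable.

Unsatisfiable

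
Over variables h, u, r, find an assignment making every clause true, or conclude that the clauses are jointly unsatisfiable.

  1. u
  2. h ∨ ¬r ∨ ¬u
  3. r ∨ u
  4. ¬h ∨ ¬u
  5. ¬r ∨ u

Unit clause (u) forces u = True.
In (¬h ∨ ¬u) only ¬h is left, so h = False.
In (h ∨ ¬r ∨ ¬u) only ¬r is left, so r = False.
Check each clause:
  (u): u holds.
  (h ∨ ¬r ∨ ¬u): ¬r holds.
  (r ∨ u): u holds.
  (¬h ∨ ¬u): ¬h holds.
  (¬r ∨ u): ¬r holds.
All clauses satisfied.

h: False, u: True, r: False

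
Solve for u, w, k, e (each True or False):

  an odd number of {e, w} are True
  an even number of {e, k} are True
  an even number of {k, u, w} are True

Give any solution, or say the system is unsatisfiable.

u = True; w = True; k = False; e = False

{e, w}: 1 true → odd ✓
{e, k}: 0 true → even ✓
{k, u, w}: 2 true → even ✓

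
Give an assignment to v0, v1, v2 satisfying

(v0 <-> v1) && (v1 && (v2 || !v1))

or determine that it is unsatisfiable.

v0: True, v1: True, v2: True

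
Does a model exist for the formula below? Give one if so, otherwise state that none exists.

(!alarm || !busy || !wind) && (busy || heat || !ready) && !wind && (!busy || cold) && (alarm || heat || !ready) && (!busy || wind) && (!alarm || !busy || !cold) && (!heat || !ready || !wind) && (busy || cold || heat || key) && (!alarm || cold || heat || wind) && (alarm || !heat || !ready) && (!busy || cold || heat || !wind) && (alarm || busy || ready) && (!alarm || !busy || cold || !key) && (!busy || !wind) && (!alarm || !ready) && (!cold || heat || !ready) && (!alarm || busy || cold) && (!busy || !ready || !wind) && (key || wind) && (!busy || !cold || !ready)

Unit clause (!wind) forces wind = False.
In (!busy || wind) only !busy is left, so busy = False.
In (key || wind) only key is left, so key = True.
Try cold = False:
  (!alarm || busy || cold) forces alarm = False.
  (alarm || busy || ready) forces ready = True.
  (busy || heat || !ready) forces heat = True.
  clause (alarm || !heat || !ready) is falsified — backtrack.
So cold = True.
Set heat = True.
Set alarm = True.
  then (!alarm || !ready) forces ready = False.
All clauses satisfied.

cold = True, heat = True, key = True, alarm = True, busy = False, ready = False, wind = False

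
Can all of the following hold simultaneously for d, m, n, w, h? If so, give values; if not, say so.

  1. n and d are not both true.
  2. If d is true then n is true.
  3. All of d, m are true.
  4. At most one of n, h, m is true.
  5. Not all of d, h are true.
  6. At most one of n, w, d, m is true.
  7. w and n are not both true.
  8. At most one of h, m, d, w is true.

Case m = True:
  (3) forces d = True.
  Constraint (6) is violated (d=T, m=T) — contradiction.
Case m = False:
  Constraint (3) is violated (m=F) — contradiction.
Both cases fail — unsatisfiable.

UNSATISFIABLE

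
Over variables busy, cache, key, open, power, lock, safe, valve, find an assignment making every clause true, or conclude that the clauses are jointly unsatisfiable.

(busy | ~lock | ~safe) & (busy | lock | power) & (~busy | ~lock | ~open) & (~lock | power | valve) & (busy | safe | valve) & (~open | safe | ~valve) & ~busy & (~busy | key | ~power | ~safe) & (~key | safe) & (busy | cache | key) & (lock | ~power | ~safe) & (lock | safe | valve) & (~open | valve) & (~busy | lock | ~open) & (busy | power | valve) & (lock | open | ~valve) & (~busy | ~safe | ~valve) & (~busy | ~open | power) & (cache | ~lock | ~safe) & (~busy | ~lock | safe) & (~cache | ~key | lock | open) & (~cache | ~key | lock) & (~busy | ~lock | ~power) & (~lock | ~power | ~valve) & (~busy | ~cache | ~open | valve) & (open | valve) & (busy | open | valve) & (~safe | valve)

busy: False, cache: True, key: False, open: False, power: False, lock: True, safe: False, valve: True

Unit clause (~busy) forces busy = False.
Try cache = False:
  (busy | cache | key) forces key = True.
  (~key | safe) forces safe = True.
  (busy | ~lock | ~safe) forces lock = False.
  (busy | lock | power) forces power = True.
  clause (lock | ~power | ~safe) is falsified — backtrack.
So cache = True.
Set key = False.
Try open = True:
  (~open | valve) forces valve = True.
  (~open | safe | ~valve) forces safe = True.
  (busy | ~lock | ~safe) forces lock = False.
  (busy | lock | power) forces power = True.
  clause (lock | ~power | ~safe) is falsified — backtrack.
So open = False.
  then (open | valve) forces valve = True.
  then (lock | open | ~valve) forces lock = True.
  then (~lock | ~power | ~valve) forces power = False.
  then (busy | ~lock | ~safe) forces safe = False.
All clauses satisfied.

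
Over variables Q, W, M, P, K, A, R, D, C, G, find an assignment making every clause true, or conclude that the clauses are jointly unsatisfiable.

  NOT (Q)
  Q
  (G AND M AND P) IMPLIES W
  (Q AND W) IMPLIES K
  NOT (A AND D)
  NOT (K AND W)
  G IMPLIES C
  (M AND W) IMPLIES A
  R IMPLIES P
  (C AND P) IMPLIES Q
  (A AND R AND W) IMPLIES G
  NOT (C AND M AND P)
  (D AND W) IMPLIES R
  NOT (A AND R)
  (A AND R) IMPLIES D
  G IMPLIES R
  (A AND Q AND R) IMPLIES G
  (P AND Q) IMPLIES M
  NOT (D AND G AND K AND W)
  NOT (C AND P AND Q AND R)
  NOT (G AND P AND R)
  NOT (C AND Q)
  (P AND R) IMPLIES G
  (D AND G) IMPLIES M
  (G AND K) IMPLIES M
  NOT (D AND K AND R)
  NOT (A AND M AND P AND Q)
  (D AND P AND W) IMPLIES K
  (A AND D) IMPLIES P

Unsatisfiable

Case Q = True:
  Clause (NOT Q) is falsified — contradiction.
Case Q = False:
  Clause (Q) is falsified — contradiction.
Both cases fail, so the formula is unsatisfiable.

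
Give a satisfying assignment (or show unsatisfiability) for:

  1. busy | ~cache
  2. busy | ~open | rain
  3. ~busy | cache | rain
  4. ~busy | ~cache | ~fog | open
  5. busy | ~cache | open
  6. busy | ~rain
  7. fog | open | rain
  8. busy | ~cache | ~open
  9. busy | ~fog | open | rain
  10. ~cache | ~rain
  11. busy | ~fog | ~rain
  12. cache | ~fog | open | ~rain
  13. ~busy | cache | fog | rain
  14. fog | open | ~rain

open = True; fog = False; busy = True; rain = False; cache = True

Set open = True.
Set fog = False.
Set busy = True.
Set rain = False.
  then (~busy | cache | rain) forces cache = True.
All clauses satisfied.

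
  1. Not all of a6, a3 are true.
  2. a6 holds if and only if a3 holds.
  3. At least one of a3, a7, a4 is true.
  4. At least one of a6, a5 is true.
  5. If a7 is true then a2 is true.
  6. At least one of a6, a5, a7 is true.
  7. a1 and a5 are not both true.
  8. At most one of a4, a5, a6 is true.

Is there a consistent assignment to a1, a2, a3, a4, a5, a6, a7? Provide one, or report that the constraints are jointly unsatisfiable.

a1 = False; a2 = True; a3 = False; a4 = False; a5 = True; a6 = False; a7 = True

  (1) {a6, a3}: 0/2 true — not all ✓
  (2) a6=F, a3=F — same ✓
  (3) {a3, a7, a4}: 1 true — at least one ✓
  (4) {a6, a5}: 1 true — at least one ✓
  (5) a7=T ⇒ a2: T ✓
  (6) {a6, a5, a7}: 2 true — at least one ✓
  (7) a1=F, a5=T — not both ✓
  (8) {a4, a5, a6}: 1 true — at most one ✓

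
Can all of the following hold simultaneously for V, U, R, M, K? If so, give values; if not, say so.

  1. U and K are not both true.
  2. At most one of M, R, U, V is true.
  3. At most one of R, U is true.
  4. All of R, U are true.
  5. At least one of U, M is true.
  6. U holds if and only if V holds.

Unsatisfiable

Case R = True:
  (2) with R=T forces M = False.
  (2) with R=T forces U = False.
  Constraint (4) is violated (U=F) — contradiction.
Case R = False:
  Constraint (4) is violated (R=F) — contradiction.
Both cases fail — unsatisfiable.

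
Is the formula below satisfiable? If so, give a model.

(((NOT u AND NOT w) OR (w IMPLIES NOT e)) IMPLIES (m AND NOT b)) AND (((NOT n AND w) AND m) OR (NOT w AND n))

w = True, m = True, n = False, b = False, u = True, e = False

  ((NOT u AND NOT w) OR (w IMPLIES NOT e)) IMPLIES (m AND NOT b) = True
    (NOT u AND NOT w) OR (w IMPLIES NOT e) = True
      NOT u AND NOT w = False
        NOT u = False
        NOT w = False
      w IMPLIES NOT e = True
        NOT e = True
    m AND NOT b = True
      NOT b = True
  ((NOT n AND w) AND m) OR (NOT w AND n) = True
    (NOT n AND w) AND m = True
      NOT n AND w = True
        NOT n = True
    NOT w AND n = False
      NOT w = False
Both conjuncts True, so the formula holds.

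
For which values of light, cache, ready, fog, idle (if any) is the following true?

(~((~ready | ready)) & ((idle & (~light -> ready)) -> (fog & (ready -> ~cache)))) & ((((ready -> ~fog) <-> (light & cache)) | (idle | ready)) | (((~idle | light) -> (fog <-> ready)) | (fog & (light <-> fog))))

The conjunct ~((~ready | ready)) is unsatisfiable on its own:
  ready=F: evaluates to False.
  ready=T: evaluates to False.
So the whole conjunction is unsatisfiable.

Unsatisfiable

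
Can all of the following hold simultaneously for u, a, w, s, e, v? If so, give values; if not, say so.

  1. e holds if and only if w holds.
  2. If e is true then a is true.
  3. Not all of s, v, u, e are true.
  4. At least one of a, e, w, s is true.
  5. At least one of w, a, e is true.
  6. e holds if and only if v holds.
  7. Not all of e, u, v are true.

u = False; a = True; w = False; s = False; e = False; v = False

  (1) e=F, w=F — same ✓
  (2) e=F ⇒ a: vacuous ✓
  (3) {s, v, u, e}: 0/4 true — not all ✓
  (4) {a, e, w, s}: 1 true — at least one ✓
  (5) {w, a, e}: 1 true — at least one ✓
  (6) e=F, v=F — same ✓
  (7) {e, u, v}: 0/3 true — not all ✓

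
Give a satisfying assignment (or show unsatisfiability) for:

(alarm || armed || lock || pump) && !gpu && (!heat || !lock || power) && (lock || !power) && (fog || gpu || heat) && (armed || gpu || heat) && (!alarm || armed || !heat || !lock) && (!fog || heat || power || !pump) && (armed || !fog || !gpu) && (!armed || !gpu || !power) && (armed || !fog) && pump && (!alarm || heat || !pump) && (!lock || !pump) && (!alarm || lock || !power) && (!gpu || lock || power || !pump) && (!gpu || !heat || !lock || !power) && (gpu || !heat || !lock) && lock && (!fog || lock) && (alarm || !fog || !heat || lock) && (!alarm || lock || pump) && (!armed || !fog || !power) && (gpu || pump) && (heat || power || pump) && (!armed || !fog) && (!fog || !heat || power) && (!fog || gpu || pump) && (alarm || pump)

Case gpu = True:
  Clause (!gpu) is falsified — contradiction.
Case gpu = False:
  (pump) forces pump = True.
  (!lock || !pump) forces lock = False.
  Clause (lock) is falsified — contradiction.
Both cases fail, so the formula is unsatisfiable.

The formula is unsatisfiable.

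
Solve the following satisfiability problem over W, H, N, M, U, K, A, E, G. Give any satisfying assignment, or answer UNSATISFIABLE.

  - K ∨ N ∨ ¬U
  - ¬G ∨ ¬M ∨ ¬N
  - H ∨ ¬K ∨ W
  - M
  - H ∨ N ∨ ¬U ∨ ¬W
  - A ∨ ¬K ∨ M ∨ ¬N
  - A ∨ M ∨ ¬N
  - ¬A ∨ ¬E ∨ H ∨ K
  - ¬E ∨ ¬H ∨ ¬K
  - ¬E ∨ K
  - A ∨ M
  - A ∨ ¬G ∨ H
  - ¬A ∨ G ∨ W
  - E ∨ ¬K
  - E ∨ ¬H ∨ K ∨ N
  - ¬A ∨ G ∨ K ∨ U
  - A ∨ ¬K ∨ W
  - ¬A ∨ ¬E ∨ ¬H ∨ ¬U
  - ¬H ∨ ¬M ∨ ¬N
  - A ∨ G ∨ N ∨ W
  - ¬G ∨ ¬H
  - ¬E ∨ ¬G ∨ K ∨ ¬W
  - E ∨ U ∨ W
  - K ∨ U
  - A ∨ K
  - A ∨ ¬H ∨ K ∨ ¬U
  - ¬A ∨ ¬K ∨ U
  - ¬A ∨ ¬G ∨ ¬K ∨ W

W = True, H = False, N = True, M = True, U = True, K = True, A = False, E = True, G = False

Unit clause (M) forces M = True.
Set W = True.
Set H = False.
Set N = True.
  then (¬G ∨ ¬M ∨ ¬N) forces G = False.
Set U = True.
Set K = True.
  then (E ∨ ¬K) forces E = True.
Set A = False.
All clauses satisfied.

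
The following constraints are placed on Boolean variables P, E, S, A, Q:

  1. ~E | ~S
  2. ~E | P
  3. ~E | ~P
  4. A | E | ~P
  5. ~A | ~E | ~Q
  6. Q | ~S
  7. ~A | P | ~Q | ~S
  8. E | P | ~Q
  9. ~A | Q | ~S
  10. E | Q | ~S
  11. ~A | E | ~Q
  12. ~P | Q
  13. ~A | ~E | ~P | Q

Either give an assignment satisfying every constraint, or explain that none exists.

Try P = True:
  (~E | ~P) forces E = False.
  (A | E | ~P) forces A = True.
  (~A | E | ~Q) forces Q = False.
  clause (~P | Q) is falsified — backtrack.
So P = False.
  then (~E | P) forces E = False.
  then (E | P | ~Q) forces Q = False.
  then (E | Q | ~S) forces S = False.
Set A = False.
All clauses satisfied.

P = False; E = False; S = False; A = False; Q = False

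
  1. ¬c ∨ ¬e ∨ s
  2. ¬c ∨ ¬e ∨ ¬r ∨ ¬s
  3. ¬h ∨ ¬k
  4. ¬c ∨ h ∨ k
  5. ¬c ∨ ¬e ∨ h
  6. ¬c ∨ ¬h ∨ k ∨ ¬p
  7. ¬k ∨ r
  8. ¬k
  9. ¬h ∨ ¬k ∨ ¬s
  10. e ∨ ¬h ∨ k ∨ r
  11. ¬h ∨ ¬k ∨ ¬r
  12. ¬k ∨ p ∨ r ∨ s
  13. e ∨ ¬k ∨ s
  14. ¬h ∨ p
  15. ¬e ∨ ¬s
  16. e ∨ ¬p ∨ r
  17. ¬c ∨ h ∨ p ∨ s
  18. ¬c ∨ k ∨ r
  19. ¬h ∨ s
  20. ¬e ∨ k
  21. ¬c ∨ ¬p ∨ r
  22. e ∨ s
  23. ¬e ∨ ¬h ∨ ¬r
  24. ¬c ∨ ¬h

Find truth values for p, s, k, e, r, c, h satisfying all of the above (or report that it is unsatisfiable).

Unit clause (¬k) forces k = False.
In (¬e ∨ k) only ¬e is left, so e = False.
In (e ∨ s) only s is left, so s = True.
Set p = False.
  then (¬h ∨ p) forces h = False.
  then (¬c ∨ h ∨ k) forces c = False.
Set r = True.
All clauses satisfied.

p=F, s=T, k=F, e=F, r=T, c=F, h=F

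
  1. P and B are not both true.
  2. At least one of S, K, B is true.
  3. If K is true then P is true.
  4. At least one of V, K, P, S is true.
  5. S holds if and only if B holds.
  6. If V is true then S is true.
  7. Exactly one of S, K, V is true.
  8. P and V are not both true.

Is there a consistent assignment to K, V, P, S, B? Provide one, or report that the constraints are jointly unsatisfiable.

K = False, V = False, P = False, S = True, B = True

  (1) P=F, B=T — not both ✓
  (2) {S, K, B}: 2 true — at least one ✓
  (3) K=F ⇒ P: vacuous ✓
  (4) {V, K, P, S}: 1 true — at least one ✓
  (5) S=T, B=T — same ✓
  (6) V=F ⇒ S: vacuous ✓
  (7) {S, K, V}: 1 true — exactly one ✓
  (8) P=F, V=F — not both ✓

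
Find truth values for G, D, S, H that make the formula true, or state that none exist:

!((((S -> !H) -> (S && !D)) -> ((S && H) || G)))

G = False; D = False; S = True; H = False

  !((((S -> !H) -> (S && !D)) -> ((S && H) || G))) = True
    ((S -> !H) -> (S && !D)) -> ((S && H) || G) = False
      (S -> !H) -> (S && !D) = True
        S -> !H = True
          !H = True
        S && !D = True
          !D = True
      (S && H) || G = False
        S && H = False
The formula evaluates to True.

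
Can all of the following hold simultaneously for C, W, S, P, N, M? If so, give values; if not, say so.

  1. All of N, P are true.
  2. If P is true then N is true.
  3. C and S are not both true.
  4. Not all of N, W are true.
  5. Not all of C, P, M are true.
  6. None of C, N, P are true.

Unsatisfiable — no assignment works.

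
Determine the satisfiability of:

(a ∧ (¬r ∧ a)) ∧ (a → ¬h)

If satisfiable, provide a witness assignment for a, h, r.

a = True; h = False; r = False

  a ∧ (¬r ∧ a) = True
    ¬r ∧ a = True
      ¬r = True
  a → ¬h = True
    ¬h = True
Both conjuncts True, so the formula holds.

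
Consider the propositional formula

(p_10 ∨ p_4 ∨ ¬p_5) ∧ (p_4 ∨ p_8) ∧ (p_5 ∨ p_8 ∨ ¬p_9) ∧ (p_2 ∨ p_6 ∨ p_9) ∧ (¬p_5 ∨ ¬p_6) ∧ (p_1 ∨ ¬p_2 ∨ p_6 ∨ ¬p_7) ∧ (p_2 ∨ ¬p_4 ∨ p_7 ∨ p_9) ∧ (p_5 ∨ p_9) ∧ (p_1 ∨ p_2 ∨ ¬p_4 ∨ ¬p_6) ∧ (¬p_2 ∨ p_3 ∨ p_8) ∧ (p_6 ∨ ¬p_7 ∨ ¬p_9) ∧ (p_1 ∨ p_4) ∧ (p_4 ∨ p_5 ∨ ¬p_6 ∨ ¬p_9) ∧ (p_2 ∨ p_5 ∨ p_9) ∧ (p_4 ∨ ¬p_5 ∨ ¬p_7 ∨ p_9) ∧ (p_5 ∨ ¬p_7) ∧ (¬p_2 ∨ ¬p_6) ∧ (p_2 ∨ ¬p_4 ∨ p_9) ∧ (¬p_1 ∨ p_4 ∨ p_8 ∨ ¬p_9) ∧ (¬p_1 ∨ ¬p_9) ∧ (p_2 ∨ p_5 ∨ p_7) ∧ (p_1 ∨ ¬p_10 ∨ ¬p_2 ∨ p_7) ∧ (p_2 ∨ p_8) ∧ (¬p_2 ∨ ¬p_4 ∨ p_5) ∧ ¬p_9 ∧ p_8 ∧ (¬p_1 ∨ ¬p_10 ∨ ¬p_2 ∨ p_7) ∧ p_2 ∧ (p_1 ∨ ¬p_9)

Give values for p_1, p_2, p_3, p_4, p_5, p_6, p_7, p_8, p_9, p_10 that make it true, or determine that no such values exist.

p_1=F, p_2=T, p_3=F, p_4=T, p_5=T, p_6=F, p_7=F, p_8=T, p_9=F, p_10=F

Unit clause (¬p_9) forces p_9 = False.
Unit clause (p_8) forces p_8 = True.
Unit clause (p_2) forces p_2 = True.
In (p_5 ∨ p_9) only p_5 is left, so p_5 = True.
In (¬p_2 ∨ ¬p_6) only ¬p_6 is left, so p_6 = False.
Set p_1 = False.
  then (p_1 ∨ ¬p_2 ∨ p_6 ∨ ¬p_7) forces p_7 = False.
  then (p_1 ∨ p_4) forces p_4 = True.
  then (p_1 ∨ ¬p_10 ∨ ¬p_2 ∨ p_7) forces p_10 = False.
Set p_3 = False.
All clauses satisfied.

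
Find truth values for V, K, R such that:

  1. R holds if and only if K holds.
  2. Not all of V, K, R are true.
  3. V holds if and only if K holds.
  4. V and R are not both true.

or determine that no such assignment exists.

V=F, K=F, R=F

  (1) R=F, K=F — same ✓
  (2) {V, K, R}: 0/3 true — not all ✓
  (3) V=F, K=F — same ✓
  (4) V=F, R=F — not both ✓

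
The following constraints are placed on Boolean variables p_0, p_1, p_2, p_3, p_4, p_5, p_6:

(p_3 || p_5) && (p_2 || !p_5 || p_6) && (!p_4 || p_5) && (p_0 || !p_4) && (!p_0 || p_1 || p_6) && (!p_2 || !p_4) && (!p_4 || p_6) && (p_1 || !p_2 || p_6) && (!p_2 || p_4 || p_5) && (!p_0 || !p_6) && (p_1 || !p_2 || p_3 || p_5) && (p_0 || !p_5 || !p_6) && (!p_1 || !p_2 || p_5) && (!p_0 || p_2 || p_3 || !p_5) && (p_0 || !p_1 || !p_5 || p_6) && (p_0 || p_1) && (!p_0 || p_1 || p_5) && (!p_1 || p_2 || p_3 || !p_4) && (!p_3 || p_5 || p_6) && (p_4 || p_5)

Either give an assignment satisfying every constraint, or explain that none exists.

p_0 = True, p_1 = True, p_2 = True, p_3 = True, p_4 = False, p_5 = True, p_6 = False

Try p_0 = False:
  (p_0 || !p_4) forces p_4 = False.
  (p_0 || p_1) forces p_1 = True.
  (p_4 || p_5) forces p_5 = True.
  (p_0 || !p_5 || !p_6) forces p_6 = False.
  clause (p_0 || !p_1 || !p_5 || p_6) is falsified — backtrack.
So p_0 = True.
  then (!p_0 || !p_6) forces p_6 = False.
  then (!p_0 || p_1 || p_6) forces p_1 = True.
  then (!p_4 || p_6) forces p_4 = False.
  then (p_4 || p_5) forces p_5 = True.
  then (p_2 || !p_5 || p_6) forces p_2 = True.
Set p_3 = True.
All clauses satisfied.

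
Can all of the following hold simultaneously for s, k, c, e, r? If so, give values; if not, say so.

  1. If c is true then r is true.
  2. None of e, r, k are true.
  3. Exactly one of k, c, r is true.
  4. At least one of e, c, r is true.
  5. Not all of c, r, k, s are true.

No satisfying assignment exists.

Case e = True:
  Constraint (2) is violated (e=T) — contradiction.
Case e = False:
  (2) forces r = False.
  (1) with r=F forces c = False.
  Constraint (4) is violated (e=F, c=F, r=F) — contradiction.
Both cases fail — unsatisfiable.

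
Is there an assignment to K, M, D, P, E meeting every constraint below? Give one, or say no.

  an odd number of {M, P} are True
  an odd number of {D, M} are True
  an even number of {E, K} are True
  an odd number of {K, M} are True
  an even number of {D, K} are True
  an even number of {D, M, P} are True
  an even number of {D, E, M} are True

K = True, M = False, D = True, P = True, E = True

{M, P}: 1 true → odd ✓
{D, M}: 1 true → odd ✓
{E, K}: 2 true → even ✓
{K, M}: 1 true → odd ✓
{D, K}: 2 true → even ✓
{D, M, P}: 2 true → even ✓
{D, E, M}: 2 true → even ✓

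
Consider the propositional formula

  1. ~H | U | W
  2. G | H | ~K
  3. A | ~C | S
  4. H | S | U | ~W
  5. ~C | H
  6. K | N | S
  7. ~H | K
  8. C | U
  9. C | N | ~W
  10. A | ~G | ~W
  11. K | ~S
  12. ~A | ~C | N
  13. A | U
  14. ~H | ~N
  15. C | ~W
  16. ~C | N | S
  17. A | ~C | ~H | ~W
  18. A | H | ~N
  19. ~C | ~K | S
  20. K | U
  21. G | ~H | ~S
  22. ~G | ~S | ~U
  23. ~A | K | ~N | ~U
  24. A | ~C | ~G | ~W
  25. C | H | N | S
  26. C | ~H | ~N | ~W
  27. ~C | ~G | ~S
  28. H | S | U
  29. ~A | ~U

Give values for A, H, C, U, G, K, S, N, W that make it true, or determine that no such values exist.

A = False, H = True, C = False, U = True, G = True, K = True, S = False, N = False, W = False

Set A = False.
  then (A | U) forces U = True.
Set H = True.
  then (~H | K) forces K = True.
  then (~H | ~N) forces N = False.
Try C = True:
  (A | ~C | S) forces S = True.
  (A | ~C | ~H | ~W) forces W = False.
  (G | ~H | ~S) forces G = True.
  clause (~G | ~S | ~U) is falsified — backtrack.
So C = False.
  then (C | N | ~W) forces W = False.
Set G = True.
  then (~G | ~S | ~U) forces S = False.
All clauses satisfied.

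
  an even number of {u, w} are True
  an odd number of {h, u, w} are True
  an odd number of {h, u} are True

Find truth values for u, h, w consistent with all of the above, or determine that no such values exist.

u = False; h = True; w = False

{u, w}: 0 true → even ✓
{h, u, w}: 1 true → odd ✓
{h, u}: 1 true → odd ✓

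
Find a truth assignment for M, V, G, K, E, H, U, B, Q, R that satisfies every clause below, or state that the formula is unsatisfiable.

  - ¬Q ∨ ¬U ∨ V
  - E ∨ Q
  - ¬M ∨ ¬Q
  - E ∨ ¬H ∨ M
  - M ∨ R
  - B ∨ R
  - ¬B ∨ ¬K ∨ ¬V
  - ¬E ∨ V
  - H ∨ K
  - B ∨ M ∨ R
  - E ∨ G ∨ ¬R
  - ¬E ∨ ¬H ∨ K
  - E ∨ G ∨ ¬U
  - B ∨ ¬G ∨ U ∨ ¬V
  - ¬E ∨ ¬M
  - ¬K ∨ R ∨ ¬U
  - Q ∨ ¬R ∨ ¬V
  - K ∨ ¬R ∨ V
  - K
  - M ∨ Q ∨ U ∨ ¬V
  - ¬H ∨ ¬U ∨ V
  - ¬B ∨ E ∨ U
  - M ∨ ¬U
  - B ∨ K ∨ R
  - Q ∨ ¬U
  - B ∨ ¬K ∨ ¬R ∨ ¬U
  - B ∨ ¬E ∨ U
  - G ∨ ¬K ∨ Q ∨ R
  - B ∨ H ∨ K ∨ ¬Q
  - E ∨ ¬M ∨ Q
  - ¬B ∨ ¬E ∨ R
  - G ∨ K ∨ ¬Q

M = False, V = False, G = True, K = True, E = False, H = False, U = False, B = False, Q = True, R = True

Unit clause (K) forces K = True.
Set M = False.
  then (M ∨ R) forces R = True.
  then (M ∨ ¬U) forces U = False.
Try V = True:
  (¬B ∨ ¬K ∨ ¬V) forces B = False.
  (B ∨ ¬G ∨ U ∨ ¬V) forces G = False.
  (E ∨ G ∨ ¬R) forces E = True.
  clause (B ∨ ¬E ∨ U) is falsified — backtrack.
So V = False.
  then (¬E ∨ V) forces E = False.
  then (E ∨ G ∨ ¬R) forces G = True.
  then (¬B ∨ E ∨ U) forces B = False.
  then (E ∨ Q) forces Q = True.
  then (E ∨ ¬H ∨ M) forces H = False.
All clauses satisfied.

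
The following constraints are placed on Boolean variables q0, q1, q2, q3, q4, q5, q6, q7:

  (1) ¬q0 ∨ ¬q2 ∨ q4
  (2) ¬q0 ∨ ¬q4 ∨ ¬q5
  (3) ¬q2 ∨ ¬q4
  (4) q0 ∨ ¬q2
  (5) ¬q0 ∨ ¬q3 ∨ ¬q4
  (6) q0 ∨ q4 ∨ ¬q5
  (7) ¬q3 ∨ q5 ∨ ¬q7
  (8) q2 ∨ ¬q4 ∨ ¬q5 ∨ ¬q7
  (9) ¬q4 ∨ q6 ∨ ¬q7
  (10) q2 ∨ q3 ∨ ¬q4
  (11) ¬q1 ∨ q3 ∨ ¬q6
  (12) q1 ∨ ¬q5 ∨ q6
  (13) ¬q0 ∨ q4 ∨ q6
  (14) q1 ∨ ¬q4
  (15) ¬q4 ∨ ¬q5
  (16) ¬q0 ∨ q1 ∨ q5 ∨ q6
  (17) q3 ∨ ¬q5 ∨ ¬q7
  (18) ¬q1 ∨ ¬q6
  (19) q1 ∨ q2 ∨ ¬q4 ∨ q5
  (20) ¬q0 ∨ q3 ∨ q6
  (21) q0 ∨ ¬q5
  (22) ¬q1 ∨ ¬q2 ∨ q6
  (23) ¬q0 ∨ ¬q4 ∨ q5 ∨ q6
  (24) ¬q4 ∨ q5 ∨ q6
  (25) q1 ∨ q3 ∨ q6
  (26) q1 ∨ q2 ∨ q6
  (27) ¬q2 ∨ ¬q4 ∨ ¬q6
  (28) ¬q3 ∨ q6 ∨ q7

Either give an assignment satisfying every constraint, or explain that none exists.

q0 = True; q1 = False; q2 = False; q3 = False; q4 = False; q5 = False; q6 = True; q7 = True

Set q0 = True.
Try q1 = True:
  (¬q1 ∨ ¬q6) forces q6 = False.
  (¬q0 ∨ q4 ∨ q6) forces q4 = True.
  (¬q0 ∨ ¬q4 ∨ ¬q5) forces q5 = False.
  clause (¬q0 ∨ ¬q4 ∨ q5 ∨ q6) is falsified — backtrack.
So q1 = False.
  then (q1 ∨ ¬q4) forces q4 = False.
  then (¬q0 ∨ ¬q2 ∨ q4) forces q2 = False.
  then (¬q0 ∨ q4 ∨ q6) forces q6 = True.
Set q3 = False.
Set q5 = False.
Set q7 = True.
All clauses satisfied.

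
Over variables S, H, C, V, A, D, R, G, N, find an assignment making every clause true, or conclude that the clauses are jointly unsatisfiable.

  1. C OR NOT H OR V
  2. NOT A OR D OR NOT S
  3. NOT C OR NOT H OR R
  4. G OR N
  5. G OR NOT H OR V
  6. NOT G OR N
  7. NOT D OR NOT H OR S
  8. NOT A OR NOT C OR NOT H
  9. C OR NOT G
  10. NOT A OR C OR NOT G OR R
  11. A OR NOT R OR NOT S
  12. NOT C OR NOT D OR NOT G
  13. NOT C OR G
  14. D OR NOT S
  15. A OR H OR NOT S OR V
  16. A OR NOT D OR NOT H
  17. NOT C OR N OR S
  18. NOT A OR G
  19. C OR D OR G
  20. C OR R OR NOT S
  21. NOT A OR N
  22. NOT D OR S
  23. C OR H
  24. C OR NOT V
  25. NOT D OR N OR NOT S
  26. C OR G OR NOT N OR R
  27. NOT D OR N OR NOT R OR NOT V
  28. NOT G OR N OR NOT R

S = False, H = False, C = True, V = True, A = False, D = False, R = True, G = True, N = True

Set S = False.
  then (NOT D OR S) forces D = False.
Set H = False.
  then (C OR H) forces C = True.
  then (NOT C OR G) forces G = True.
  then (NOT C OR N OR S) forces N = True.
Set V = True.
Set A = False.
Set R = True.
All clauses satisfied.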